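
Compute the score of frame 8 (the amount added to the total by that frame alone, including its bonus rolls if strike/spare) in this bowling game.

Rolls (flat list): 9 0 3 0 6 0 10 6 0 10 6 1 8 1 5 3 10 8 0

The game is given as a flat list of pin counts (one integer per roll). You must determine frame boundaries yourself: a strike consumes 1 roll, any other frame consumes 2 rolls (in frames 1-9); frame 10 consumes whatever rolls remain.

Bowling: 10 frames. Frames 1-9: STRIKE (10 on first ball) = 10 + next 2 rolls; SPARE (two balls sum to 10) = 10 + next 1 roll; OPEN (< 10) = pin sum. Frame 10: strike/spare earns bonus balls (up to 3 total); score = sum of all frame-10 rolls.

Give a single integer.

Frame 1: OPEN (9+0=9). Cumulative: 9
Frame 2: OPEN (3+0=3). Cumulative: 12
Frame 3: OPEN (6+0=6). Cumulative: 18
Frame 4: STRIKE. 10 + next two rolls (6+0) = 16. Cumulative: 34
Frame 5: OPEN (6+0=6). Cumulative: 40
Frame 6: STRIKE. 10 + next two rolls (6+1) = 17. Cumulative: 57
Frame 7: OPEN (6+1=7). Cumulative: 64
Frame 8: OPEN (8+1=9). Cumulative: 73
Frame 9: OPEN (5+3=8). Cumulative: 81
Frame 10: STRIKE. Sum of all frame-10 rolls (10+8+0) = 18. Cumulative: 99

Answer: 9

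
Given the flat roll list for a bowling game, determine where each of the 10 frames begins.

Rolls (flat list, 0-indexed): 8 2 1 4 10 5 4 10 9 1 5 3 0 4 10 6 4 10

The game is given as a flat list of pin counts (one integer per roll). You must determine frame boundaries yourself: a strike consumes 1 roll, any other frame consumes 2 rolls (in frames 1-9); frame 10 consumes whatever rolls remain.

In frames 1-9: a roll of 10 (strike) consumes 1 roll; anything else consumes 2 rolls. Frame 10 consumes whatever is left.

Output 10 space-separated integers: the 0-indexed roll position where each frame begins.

Frame 1 starts at roll index 0: rolls=8,2 (sum=10), consumes 2 rolls
Frame 2 starts at roll index 2: rolls=1,4 (sum=5), consumes 2 rolls
Frame 3 starts at roll index 4: roll=10 (strike), consumes 1 roll
Frame 4 starts at roll index 5: rolls=5,4 (sum=9), consumes 2 rolls
Frame 5 starts at roll index 7: roll=10 (strike), consumes 1 roll
Frame 6 starts at roll index 8: rolls=9,1 (sum=10), consumes 2 rolls
Frame 7 starts at roll index 10: rolls=5,3 (sum=8), consumes 2 rolls
Frame 8 starts at roll index 12: rolls=0,4 (sum=4), consumes 2 rolls
Frame 9 starts at roll index 14: roll=10 (strike), consumes 1 roll
Frame 10 starts at roll index 15: 3 remaining rolls

Answer: 0 2 4 5 7 8 10 12 14 15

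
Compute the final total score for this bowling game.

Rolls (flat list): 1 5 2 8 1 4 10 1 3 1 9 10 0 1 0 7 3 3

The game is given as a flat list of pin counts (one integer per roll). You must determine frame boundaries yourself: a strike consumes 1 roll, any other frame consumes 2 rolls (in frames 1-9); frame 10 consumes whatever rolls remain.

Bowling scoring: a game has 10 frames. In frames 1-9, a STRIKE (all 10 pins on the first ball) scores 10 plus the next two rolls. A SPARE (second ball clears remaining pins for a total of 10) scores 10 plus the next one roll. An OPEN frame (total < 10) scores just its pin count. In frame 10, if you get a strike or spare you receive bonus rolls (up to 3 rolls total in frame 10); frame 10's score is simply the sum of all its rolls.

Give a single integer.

Frame 1: OPEN (1+5=6). Cumulative: 6
Frame 2: SPARE (2+8=10). 10 + next roll (1) = 11. Cumulative: 17
Frame 3: OPEN (1+4=5). Cumulative: 22
Frame 4: STRIKE. 10 + next two rolls (1+3) = 14. Cumulative: 36
Frame 5: OPEN (1+3=4). Cumulative: 40
Frame 6: SPARE (1+9=10). 10 + next roll (10) = 20. Cumulative: 60
Frame 7: STRIKE. 10 + next two rolls (0+1) = 11. Cumulative: 71
Frame 8: OPEN (0+1=1). Cumulative: 72
Frame 9: OPEN (0+7=7). Cumulative: 79
Frame 10: OPEN. Sum of all frame-10 rolls (3+3) = 6. Cumulative: 85

Answer: 85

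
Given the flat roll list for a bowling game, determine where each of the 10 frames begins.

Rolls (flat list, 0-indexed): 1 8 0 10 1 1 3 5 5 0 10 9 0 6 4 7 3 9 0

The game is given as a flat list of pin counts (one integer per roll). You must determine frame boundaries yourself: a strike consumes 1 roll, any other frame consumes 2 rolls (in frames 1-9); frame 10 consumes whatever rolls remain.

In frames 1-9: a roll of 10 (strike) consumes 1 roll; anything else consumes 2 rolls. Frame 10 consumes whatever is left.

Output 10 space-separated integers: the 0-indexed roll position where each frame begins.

Answer: 0 2 4 6 8 10 11 13 15 17

Derivation:
Frame 1 starts at roll index 0: rolls=1,8 (sum=9), consumes 2 rolls
Frame 2 starts at roll index 2: rolls=0,10 (sum=10), consumes 2 rolls
Frame 3 starts at roll index 4: rolls=1,1 (sum=2), consumes 2 rolls
Frame 4 starts at roll index 6: rolls=3,5 (sum=8), consumes 2 rolls
Frame 5 starts at roll index 8: rolls=5,0 (sum=5), consumes 2 rolls
Frame 6 starts at roll index 10: roll=10 (strike), consumes 1 roll
Frame 7 starts at roll index 11: rolls=9,0 (sum=9), consumes 2 rolls
Frame 8 starts at roll index 13: rolls=6,4 (sum=10), consumes 2 rolls
Frame 9 starts at roll index 15: rolls=7,3 (sum=10), consumes 2 rolls
Frame 10 starts at roll index 17: 2 remaining rolls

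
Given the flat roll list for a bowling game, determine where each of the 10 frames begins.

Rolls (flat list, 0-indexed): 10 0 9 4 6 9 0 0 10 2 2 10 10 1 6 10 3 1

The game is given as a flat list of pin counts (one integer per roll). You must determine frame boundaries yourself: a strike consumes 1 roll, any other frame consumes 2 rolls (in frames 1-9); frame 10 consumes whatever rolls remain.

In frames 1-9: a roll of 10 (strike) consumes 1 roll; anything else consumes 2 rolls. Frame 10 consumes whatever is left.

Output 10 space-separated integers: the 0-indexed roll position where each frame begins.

Answer: 0 1 3 5 7 9 11 12 13 15

Derivation:
Frame 1 starts at roll index 0: roll=10 (strike), consumes 1 roll
Frame 2 starts at roll index 1: rolls=0,9 (sum=9), consumes 2 rolls
Frame 3 starts at roll index 3: rolls=4,6 (sum=10), consumes 2 rolls
Frame 4 starts at roll index 5: rolls=9,0 (sum=9), consumes 2 rolls
Frame 5 starts at roll index 7: rolls=0,10 (sum=10), consumes 2 rolls
Frame 6 starts at roll index 9: rolls=2,2 (sum=4), consumes 2 rolls
Frame 7 starts at roll index 11: roll=10 (strike), consumes 1 roll
Frame 8 starts at roll index 12: roll=10 (strike), consumes 1 roll
Frame 9 starts at roll index 13: rolls=1,6 (sum=7), consumes 2 rolls
Frame 10 starts at roll index 15: 3 remaining rolls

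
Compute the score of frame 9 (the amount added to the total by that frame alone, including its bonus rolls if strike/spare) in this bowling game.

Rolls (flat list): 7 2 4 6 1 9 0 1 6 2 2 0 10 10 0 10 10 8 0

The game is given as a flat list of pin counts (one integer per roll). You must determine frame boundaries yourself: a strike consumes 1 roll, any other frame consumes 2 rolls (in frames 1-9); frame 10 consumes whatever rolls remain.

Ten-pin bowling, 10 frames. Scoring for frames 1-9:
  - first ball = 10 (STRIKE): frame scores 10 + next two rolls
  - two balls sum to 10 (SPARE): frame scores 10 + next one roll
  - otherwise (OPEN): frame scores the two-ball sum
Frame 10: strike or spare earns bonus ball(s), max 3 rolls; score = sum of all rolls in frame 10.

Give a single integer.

Frame 1: OPEN (7+2=9). Cumulative: 9
Frame 2: SPARE (4+6=10). 10 + next roll (1) = 11. Cumulative: 20
Frame 3: SPARE (1+9=10). 10 + next roll (0) = 10. Cumulative: 30
Frame 4: OPEN (0+1=1). Cumulative: 31
Frame 5: OPEN (6+2=8). Cumulative: 39
Frame 6: OPEN (2+0=2). Cumulative: 41
Frame 7: STRIKE. 10 + next two rolls (10+0) = 20. Cumulative: 61
Frame 8: STRIKE. 10 + next two rolls (0+10) = 20. Cumulative: 81
Frame 9: SPARE (0+10=10). 10 + next roll (10) = 20. Cumulative: 101
Frame 10: STRIKE. Sum of all frame-10 rolls (10+8+0) = 18. Cumulative: 119

Answer: 20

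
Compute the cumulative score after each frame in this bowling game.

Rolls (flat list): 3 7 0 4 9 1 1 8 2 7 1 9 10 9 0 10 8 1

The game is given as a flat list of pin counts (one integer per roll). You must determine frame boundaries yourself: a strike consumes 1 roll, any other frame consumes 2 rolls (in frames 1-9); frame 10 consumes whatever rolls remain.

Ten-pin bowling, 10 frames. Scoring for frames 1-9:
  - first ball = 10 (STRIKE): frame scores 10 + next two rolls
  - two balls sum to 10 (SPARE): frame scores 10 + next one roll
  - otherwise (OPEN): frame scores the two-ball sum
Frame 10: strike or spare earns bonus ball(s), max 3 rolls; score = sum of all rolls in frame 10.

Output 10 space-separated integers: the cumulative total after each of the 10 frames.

Answer: 10 14 25 34 43 63 82 91 110 119

Derivation:
Frame 1: SPARE (3+7=10). 10 + next roll (0) = 10. Cumulative: 10
Frame 2: OPEN (0+4=4). Cumulative: 14
Frame 3: SPARE (9+1=10). 10 + next roll (1) = 11. Cumulative: 25
Frame 4: OPEN (1+8=9). Cumulative: 34
Frame 5: OPEN (2+7=9). Cumulative: 43
Frame 6: SPARE (1+9=10). 10 + next roll (10) = 20. Cumulative: 63
Frame 7: STRIKE. 10 + next two rolls (9+0) = 19. Cumulative: 82
Frame 8: OPEN (9+0=9). Cumulative: 91
Frame 9: STRIKE. 10 + next two rolls (8+1) = 19. Cumulative: 110
Frame 10: OPEN. Sum of all frame-10 rolls (8+1) = 9. Cumulative: 119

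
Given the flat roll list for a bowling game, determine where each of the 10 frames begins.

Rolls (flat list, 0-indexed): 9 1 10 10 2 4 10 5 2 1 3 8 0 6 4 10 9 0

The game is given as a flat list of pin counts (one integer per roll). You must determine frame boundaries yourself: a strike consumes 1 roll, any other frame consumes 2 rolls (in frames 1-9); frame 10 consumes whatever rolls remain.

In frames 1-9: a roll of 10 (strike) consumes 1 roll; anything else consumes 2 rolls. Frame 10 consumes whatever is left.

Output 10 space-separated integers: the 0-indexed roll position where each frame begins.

Frame 1 starts at roll index 0: rolls=9,1 (sum=10), consumes 2 rolls
Frame 2 starts at roll index 2: roll=10 (strike), consumes 1 roll
Frame 3 starts at roll index 3: roll=10 (strike), consumes 1 roll
Frame 4 starts at roll index 4: rolls=2,4 (sum=6), consumes 2 rolls
Frame 5 starts at roll index 6: roll=10 (strike), consumes 1 roll
Frame 6 starts at roll index 7: rolls=5,2 (sum=7), consumes 2 rolls
Frame 7 starts at roll index 9: rolls=1,3 (sum=4), consumes 2 rolls
Frame 8 starts at roll index 11: rolls=8,0 (sum=8), consumes 2 rolls
Frame 9 starts at roll index 13: rolls=6,4 (sum=10), consumes 2 rolls
Frame 10 starts at roll index 15: 3 remaining rolls

Answer: 0 2 3 4 6 7 9 11 13 15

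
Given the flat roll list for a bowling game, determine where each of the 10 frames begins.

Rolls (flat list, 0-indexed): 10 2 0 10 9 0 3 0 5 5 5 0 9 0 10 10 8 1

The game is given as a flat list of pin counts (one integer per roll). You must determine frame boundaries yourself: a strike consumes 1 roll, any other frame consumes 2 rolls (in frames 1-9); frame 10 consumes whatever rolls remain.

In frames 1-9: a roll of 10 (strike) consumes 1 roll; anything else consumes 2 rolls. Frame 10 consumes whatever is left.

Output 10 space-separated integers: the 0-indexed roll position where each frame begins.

Answer: 0 1 3 4 6 8 10 12 14 15

Derivation:
Frame 1 starts at roll index 0: roll=10 (strike), consumes 1 roll
Frame 2 starts at roll index 1: rolls=2,0 (sum=2), consumes 2 rolls
Frame 3 starts at roll index 3: roll=10 (strike), consumes 1 roll
Frame 4 starts at roll index 4: rolls=9,0 (sum=9), consumes 2 rolls
Frame 5 starts at roll index 6: rolls=3,0 (sum=3), consumes 2 rolls
Frame 6 starts at roll index 8: rolls=5,5 (sum=10), consumes 2 rolls
Frame 7 starts at roll index 10: rolls=5,0 (sum=5), consumes 2 rolls
Frame 8 starts at roll index 12: rolls=9,0 (sum=9), consumes 2 rolls
Frame 9 starts at roll index 14: roll=10 (strike), consumes 1 roll
Frame 10 starts at roll index 15: 3 remaining rolls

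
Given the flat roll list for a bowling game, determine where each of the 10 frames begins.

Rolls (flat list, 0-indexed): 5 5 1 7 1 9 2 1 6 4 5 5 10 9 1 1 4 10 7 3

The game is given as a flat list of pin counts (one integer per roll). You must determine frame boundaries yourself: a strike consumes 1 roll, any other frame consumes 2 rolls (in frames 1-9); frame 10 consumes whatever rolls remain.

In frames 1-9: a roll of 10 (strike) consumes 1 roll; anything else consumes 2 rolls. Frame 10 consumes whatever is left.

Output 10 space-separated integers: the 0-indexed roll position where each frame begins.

Frame 1 starts at roll index 0: rolls=5,5 (sum=10), consumes 2 rolls
Frame 2 starts at roll index 2: rolls=1,7 (sum=8), consumes 2 rolls
Frame 3 starts at roll index 4: rolls=1,9 (sum=10), consumes 2 rolls
Frame 4 starts at roll index 6: rolls=2,1 (sum=3), consumes 2 rolls
Frame 5 starts at roll index 8: rolls=6,4 (sum=10), consumes 2 rolls
Frame 6 starts at roll index 10: rolls=5,5 (sum=10), consumes 2 rolls
Frame 7 starts at roll index 12: roll=10 (strike), consumes 1 roll
Frame 8 starts at roll index 13: rolls=9,1 (sum=10), consumes 2 rolls
Frame 9 starts at roll index 15: rolls=1,4 (sum=5), consumes 2 rolls
Frame 10 starts at roll index 17: 3 remaining rolls

Answer: 0 2 4 6 8 10 12 13 15 17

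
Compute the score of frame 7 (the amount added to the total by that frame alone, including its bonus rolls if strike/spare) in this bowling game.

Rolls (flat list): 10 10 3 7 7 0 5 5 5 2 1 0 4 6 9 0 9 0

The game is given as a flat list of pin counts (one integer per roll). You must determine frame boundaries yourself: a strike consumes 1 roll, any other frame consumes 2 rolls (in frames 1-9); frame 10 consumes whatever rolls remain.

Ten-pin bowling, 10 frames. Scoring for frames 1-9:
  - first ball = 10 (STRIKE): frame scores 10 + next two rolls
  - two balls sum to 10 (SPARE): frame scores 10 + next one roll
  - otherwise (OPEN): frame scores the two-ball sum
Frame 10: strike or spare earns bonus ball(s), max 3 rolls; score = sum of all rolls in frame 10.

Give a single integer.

Frame 1: STRIKE. 10 + next two rolls (10+3) = 23. Cumulative: 23
Frame 2: STRIKE. 10 + next two rolls (3+7) = 20. Cumulative: 43
Frame 3: SPARE (3+7=10). 10 + next roll (7) = 17. Cumulative: 60
Frame 4: OPEN (7+0=7). Cumulative: 67
Frame 5: SPARE (5+5=10). 10 + next roll (5) = 15. Cumulative: 82
Frame 6: OPEN (5+2=7). Cumulative: 89
Frame 7: OPEN (1+0=1). Cumulative: 90
Frame 8: SPARE (4+6=10). 10 + next roll (9) = 19. Cumulative: 109
Frame 9: OPEN (9+0=9). Cumulative: 118

Answer: 1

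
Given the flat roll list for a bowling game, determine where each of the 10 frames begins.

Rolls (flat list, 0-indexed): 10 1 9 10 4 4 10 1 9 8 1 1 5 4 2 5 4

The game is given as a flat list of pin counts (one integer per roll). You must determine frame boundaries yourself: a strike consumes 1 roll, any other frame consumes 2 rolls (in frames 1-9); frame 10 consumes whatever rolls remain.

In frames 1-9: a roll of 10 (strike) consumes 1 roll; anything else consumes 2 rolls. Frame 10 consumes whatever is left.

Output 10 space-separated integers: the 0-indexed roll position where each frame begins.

Answer: 0 1 3 4 6 7 9 11 13 15

Derivation:
Frame 1 starts at roll index 0: roll=10 (strike), consumes 1 roll
Frame 2 starts at roll index 1: rolls=1,9 (sum=10), consumes 2 rolls
Frame 3 starts at roll index 3: roll=10 (strike), consumes 1 roll
Frame 4 starts at roll index 4: rolls=4,4 (sum=8), consumes 2 rolls
Frame 5 starts at roll index 6: roll=10 (strike), consumes 1 roll
Frame 6 starts at roll index 7: rolls=1,9 (sum=10), consumes 2 rolls
Frame 7 starts at roll index 9: rolls=8,1 (sum=9), consumes 2 rolls
Frame 8 starts at roll index 11: rolls=1,5 (sum=6), consumes 2 rolls
Frame 9 starts at roll index 13: rolls=4,2 (sum=6), consumes 2 rolls
Frame 10 starts at roll index 15: 2 remaining rolls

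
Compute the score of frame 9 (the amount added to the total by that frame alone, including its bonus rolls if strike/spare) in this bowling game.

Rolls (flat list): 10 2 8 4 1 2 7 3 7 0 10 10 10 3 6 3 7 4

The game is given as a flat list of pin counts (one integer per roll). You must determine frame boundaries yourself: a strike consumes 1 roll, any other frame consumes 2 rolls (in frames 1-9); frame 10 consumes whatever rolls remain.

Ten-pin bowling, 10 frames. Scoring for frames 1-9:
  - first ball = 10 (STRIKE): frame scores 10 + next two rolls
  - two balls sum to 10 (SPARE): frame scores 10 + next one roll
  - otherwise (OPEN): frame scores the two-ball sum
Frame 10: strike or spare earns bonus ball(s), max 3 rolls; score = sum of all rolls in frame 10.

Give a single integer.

Frame 1: STRIKE. 10 + next two rolls (2+8) = 20. Cumulative: 20
Frame 2: SPARE (2+8=10). 10 + next roll (4) = 14. Cumulative: 34
Frame 3: OPEN (4+1=5). Cumulative: 39
Frame 4: OPEN (2+7=9). Cumulative: 48
Frame 5: SPARE (3+7=10). 10 + next roll (0) = 10. Cumulative: 58
Frame 6: SPARE (0+10=10). 10 + next roll (10) = 20. Cumulative: 78
Frame 7: STRIKE. 10 + next two rolls (10+3) = 23. Cumulative: 101
Frame 8: STRIKE. 10 + next two rolls (3+6) = 19. Cumulative: 120
Frame 9: OPEN (3+6=9). Cumulative: 129
Frame 10: SPARE. Sum of all frame-10 rolls (3+7+4) = 14. Cumulative: 143

Answer: 9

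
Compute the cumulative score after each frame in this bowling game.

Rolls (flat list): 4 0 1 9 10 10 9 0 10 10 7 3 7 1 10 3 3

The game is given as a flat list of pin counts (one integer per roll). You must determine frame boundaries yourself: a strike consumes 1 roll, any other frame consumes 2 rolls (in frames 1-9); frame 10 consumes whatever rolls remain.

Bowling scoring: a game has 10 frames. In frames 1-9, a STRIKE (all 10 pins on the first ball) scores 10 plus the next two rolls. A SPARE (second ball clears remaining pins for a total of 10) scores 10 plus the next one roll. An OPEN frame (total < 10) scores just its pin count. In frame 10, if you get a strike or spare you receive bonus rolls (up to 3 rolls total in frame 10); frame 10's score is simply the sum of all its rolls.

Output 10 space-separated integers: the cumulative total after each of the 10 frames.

Answer: 4 24 53 72 81 108 128 145 153 169

Derivation:
Frame 1: OPEN (4+0=4). Cumulative: 4
Frame 2: SPARE (1+9=10). 10 + next roll (10) = 20. Cumulative: 24
Frame 3: STRIKE. 10 + next two rolls (10+9) = 29. Cumulative: 53
Frame 4: STRIKE. 10 + next two rolls (9+0) = 19. Cumulative: 72
Frame 5: OPEN (9+0=9). Cumulative: 81
Frame 6: STRIKE. 10 + next two rolls (10+7) = 27. Cumulative: 108
Frame 7: STRIKE. 10 + next two rolls (7+3) = 20. Cumulative: 128
Frame 8: SPARE (7+3=10). 10 + next roll (7) = 17. Cumulative: 145
Frame 9: OPEN (7+1=8). Cumulative: 153
Frame 10: STRIKE. Sum of all frame-10 rolls (10+3+3) = 16. Cumulative: 169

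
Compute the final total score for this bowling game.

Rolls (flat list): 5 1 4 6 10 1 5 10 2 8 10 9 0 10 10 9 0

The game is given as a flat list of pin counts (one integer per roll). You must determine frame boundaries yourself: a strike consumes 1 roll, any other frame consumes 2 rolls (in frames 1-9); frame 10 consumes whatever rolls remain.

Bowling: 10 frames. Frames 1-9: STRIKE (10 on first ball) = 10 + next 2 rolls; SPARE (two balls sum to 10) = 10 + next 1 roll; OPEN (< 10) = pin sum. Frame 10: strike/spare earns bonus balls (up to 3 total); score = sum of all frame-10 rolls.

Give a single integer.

Frame 1: OPEN (5+1=6). Cumulative: 6
Frame 2: SPARE (4+6=10). 10 + next roll (10) = 20. Cumulative: 26
Frame 3: STRIKE. 10 + next two rolls (1+5) = 16. Cumulative: 42
Frame 4: OPEN (1+5=6). Cumulative: 48
Frame 5: STRIKE. 10 + next two rolls (2+8) = 20. Cumulative: 68
Frame 6: SPARE (2+8=10). 10 + next roll (10) = 20. Cumulative: 88
Frame 7: STRIKE. 10 + next two rolls (9+0) = 19. Cumulative: 107
Frame 8: OPEN (9+0=9). Cumulative: 116
Frame 9: STRIKE. 10 + next two rolls (10+9) = 29. Cumulative: 145
Frame 10: STRIKE. Sum of all frame-10 rolls (10+9+0) = 19. Cumulative: 164

Answer: 164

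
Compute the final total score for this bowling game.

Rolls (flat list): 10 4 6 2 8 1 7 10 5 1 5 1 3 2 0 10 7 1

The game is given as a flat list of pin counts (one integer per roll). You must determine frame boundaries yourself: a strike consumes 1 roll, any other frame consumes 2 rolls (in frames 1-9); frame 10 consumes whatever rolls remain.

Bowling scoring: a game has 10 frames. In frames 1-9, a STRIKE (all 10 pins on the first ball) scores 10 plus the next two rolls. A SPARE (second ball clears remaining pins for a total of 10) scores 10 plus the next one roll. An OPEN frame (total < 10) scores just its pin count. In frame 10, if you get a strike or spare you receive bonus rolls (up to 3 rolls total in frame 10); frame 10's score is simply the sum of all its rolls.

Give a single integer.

Answer: 109

Derivation:
Frame 1: STRIKE. 10 + next two rolls (4+6) = 20. Cumulative: 20
Frame 2: SPARE (4+6=10). 10 + next roll (2) = 12. Cumulative: 32
Frame 3: SPARE (2+8=10). 10 + next roll (1) = 11. Cumulative: 43
Frame 4: OPEN (1+7=8). Cumulative: 51
Frame 5: STRIKE. 10 + next two rolls (5+1) = 16. Cumulative: 67
Frame 6: OPEN (5+1=6). Cumulative: 73
Frame 7: OPEN (5+1=6). Cumulative: 79
Frame 8: OPEN (3+2=5). Cumulative: 84
Frame 9: SPARE (0+10=10). 10 + next roll (7) = 17. Cumulative: 101
Frame 10: OPEN. Sum of all frame-10 rolls (7+1) = 8. Cumulative: 109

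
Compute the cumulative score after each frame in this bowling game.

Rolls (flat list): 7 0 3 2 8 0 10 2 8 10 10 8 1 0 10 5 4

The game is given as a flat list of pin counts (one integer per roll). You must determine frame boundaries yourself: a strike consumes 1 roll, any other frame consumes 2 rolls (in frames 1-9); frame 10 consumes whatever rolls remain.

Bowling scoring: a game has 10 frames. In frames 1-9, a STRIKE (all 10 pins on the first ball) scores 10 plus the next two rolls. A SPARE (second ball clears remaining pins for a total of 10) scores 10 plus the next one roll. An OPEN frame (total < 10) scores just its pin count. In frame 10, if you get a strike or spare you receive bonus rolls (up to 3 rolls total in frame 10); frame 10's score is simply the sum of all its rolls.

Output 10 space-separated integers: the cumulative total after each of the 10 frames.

Answer: 7 12 20 40 60 88 107 116 131 140

Derivation:
Frame 1: OPEN (7+0=7). Cumulative: 7
Frame 2: OPEN (3+2=5). Cumulative: 12
Frame 3: OPEN (8+0=8). Cumulative: 20
Frame 4: STRIKE. 10 + next two rolls (2+8) = 20. Cumulative: 40
Frame 5: SPARE (2+8=10). 10 + next roll (10) = 20. Cumulative: 60
Frame 6: STRIKE. 10 + next two rolls (10+8) = 28. Cumulative: 88
Frame 7: STRIKE. 10 + next two rolls (8+1) = 19. Cumulative: 107
Frame 8: OPEN (8+1=9). Cumulative: 116
Frame 9: SPARE (0+10=10). 10 + next roll (5) = 15. Cumulative: 131
Frame 10: OPEN. Sum of all frame-10 rolls (5+4) = 9. Cumulative: 140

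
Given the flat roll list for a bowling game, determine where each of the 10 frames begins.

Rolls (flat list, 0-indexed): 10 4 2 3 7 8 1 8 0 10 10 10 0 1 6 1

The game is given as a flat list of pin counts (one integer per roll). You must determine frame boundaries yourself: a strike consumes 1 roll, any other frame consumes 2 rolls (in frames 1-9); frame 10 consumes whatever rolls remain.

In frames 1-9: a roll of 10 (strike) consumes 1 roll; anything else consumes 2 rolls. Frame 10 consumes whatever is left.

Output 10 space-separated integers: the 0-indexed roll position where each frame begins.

Answer: 0 1 3 5 7 9 10 11 12 14

Derivation:
Frame 1 starts at roll index 0: roll=10 (strike), consumes 1 roll
Frame 2 starts at roll index 1: rolls=4,2 (sum=6), consumes 2 rolls
Frame 3 starts at roll index 3: rolls=3,7 (sum=10), consumes 2 rolls
Frame 4 starts at roll index 5: rolls=8,1 (sum=9), consumes 2 rolls
Frame 5 starts at roll index 7: rolls=8,0 (sum=8), consumes 2 rolls
Frame 6 starts at roll index 9: roll=10 (strike), consumes 1 roll
Frame 7 starts at roll index 10: roll=10 (strike), consumes 1 roll
Frame 8 starts at roll index 11: roll=10 (strike), consumes 1 roll
Frame 9 starts at roll index 12: rolls=0,1 (sum=1), consumes 2 rolls
Frame 10 starts at roll index 14: 2 remaining rolls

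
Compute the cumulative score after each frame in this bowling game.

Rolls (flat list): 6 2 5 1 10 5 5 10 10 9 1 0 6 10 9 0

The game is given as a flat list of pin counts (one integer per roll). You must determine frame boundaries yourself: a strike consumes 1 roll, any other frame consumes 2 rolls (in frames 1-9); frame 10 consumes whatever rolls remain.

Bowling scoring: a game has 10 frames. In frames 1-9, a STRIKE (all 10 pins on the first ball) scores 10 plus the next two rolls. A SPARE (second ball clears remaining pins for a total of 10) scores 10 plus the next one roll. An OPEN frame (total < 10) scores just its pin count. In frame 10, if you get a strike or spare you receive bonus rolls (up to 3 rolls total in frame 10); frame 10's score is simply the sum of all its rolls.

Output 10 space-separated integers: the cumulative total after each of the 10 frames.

Answer: 8 14 34 54 83 103 113 119 138 147

Derivation:
Frame 1: OPEN (6+2=8). Cumulative: 8
Frame 2: OPEN (5+1=6). Cumulative: 14
Frame 3: STRIKE. 10 + next two rolls (5+5) = 20. Cumulative: 34
Frame 4: SPARE (5+5=10). 10 + next roll (10) = 20. Cumulative: 54
Frame 5: STRIKE. 10 + next two rolls (10+9) = 29. Cumulative: 83
Frame 6: STRIKE. 10 + next two rolls (9+1) = 20. Cumulative: 103
Frame 7: SPARE (9+1=10). 10 + next roll (0) = 10. Cumulative: 113
Frame 8: OPEN (0+6=6). Cumulative: 119
Frame 9: STRIKE. 10 + next two rolls (9+0) = 19. Cumulative: 138
Frame 10: OPEN. Sum of all frame-10 rolls (9+0) = 9. Cumulative: 147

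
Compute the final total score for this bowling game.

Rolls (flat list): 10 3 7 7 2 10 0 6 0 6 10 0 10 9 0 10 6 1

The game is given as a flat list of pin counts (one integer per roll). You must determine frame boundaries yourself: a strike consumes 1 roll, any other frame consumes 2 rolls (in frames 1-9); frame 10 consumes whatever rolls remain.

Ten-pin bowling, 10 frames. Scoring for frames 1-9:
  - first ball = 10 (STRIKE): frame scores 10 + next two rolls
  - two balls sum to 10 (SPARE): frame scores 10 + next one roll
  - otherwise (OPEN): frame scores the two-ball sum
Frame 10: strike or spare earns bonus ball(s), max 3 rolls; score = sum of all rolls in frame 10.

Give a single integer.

Frame 1: STRIKE. 10 + next two rolls (3+7) = 20. Cumulative: 20
Frame 2: SPARE (3+7=10). 10 + next roll (7) = 17. Cumulative: 37
Frame 3: OPEN (7+2=9). Cumulative: 46
Frame 4: STRIKE. 10 + next two rolls (0+6) = 16. Cumulative: 62
Frame 5: OPEN (0+6=6). Cumulative: 68
Frame 6: OPEN (0+6=6). Cumulative: 74
Frame 7: STRIKE. 10 + next two rolls (0+10) = 20. Cumulative: 94
Frame 8: SPARE (0+10=10). 10 + next roll (9) = 19. Cumulative: 113
Frame 9: OPEN (9+0=9). Cumulative: 122
Frame 10: STRIKE. Sum of all frame-10 rolls (10+6+1) = 17. Cumulative: 139

Answer: 139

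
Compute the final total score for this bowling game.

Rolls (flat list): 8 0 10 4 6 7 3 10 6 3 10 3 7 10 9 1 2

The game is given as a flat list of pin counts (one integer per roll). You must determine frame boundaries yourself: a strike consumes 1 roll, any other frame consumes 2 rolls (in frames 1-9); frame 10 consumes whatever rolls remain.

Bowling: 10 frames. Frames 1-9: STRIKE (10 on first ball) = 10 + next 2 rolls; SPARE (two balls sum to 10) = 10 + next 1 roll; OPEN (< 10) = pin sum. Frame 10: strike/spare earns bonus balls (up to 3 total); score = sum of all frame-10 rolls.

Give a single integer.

Frame 1: OPEN (8+0=8). Cumulative: 8
Frame 2: STRIKE. 10 + next two rolls (4+6) = 20. Cumulative: 28
Frame 3: SPARE (4+6=10). 10 + next roll (7) = 17. Cumulative: 45
Frame 4: SPARE (7+3=10). 10 + next roll (10) = 20. Cumulative: 65
Frame 5: STRIKE. 10 + next two rolls (6+3) = 19. Cumulative: 84
Frame 6: OPEN (6+3=9). Cumulative: 93
Frame 7: STRIKE. 10 + next two rolls (3+7) = 20. Cumulative: 113
Frame 8: SPARE (3+7=10). 10 + next roll (10) = 20. Cumulative: 133
Frame 9: STRIKE. 10 + next two rolls (9+1) = 20. Cumulative: 153
Frame 10: SPARE. Sum of all frame-10 rolls (9+1+2) = 12. Cumulative: 165

Answer: 165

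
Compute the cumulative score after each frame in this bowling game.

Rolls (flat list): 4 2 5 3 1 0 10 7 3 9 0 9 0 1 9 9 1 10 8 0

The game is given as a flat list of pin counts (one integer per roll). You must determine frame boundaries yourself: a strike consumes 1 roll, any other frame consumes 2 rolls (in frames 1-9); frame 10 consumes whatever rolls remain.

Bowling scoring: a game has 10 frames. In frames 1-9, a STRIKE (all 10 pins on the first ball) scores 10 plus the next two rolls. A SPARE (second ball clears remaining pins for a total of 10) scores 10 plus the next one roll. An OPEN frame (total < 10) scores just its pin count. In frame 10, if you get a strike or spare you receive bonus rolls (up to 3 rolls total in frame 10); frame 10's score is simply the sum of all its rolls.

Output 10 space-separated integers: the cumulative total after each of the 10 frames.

Frame 1: OPEN (4+2=6). Cumulative: 6
Frame 2: OPEN (5+3=8). Cumulative: 14
Frame 3: OPEN (1+0=1). Cumulative: 15
Frame 4: STRIKE. 10 + next two rolls (7+3) = 20. Cumulative: 35
Frame 5: SPARE (7+3=10). 10 + next roll (9) = 19. Cumulative: 54
Frame 6: OPEN (9+0=9). Cumulative: 63
Frame 7: OPEN (9+0=9). Cumulative: 72
Frame 8: SPARE (1+9=10). 10 + next roll (9) = 19. Cumulative: 91
Frame 9: SPARE (9+1=10). 10 + next roll (10) = 20. Cumulative: 111
Frame 10: STRIKE. Sum of all frame-10 rolls (10+8+0) = 18. Cumulative: 129

Answer: 6 14 15 35 54 63 72 91 111 129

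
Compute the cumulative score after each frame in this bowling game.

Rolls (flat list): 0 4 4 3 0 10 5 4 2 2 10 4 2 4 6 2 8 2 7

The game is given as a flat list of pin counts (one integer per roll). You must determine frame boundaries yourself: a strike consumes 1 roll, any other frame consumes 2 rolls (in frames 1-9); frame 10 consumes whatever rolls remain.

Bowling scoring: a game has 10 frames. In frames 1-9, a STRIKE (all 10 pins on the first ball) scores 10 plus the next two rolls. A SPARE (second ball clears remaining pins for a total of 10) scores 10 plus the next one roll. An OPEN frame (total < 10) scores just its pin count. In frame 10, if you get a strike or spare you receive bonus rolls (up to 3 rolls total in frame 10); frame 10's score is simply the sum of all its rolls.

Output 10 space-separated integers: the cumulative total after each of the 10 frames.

Answer: 4 11 26 35 39 55 61 73 85 94

Derivation:
Frame 1: OPEN (0+4=4). Cumulative: 4
Frame 2: OPEN (4+3=7). Cumulative: 11
Frame 3: SPARE (0+10=10). 10 + next roll (5) = 15. Cumulative: 26
Frame 4: OPEN (5+4=9). Cumulative: 35
Frame 5: OPEN (2+2=4). Cumulative: 39
Frame 6: STRIKE. 10 + next two rolls (4+2) = 16. Cumulative: 55
Frame 7: OPEN (4+2=6). Cumulative: 61
Frame 8: SPARE (4+6=10). 10 + next roll (2) = 12. Cumulative: 73
Frame 9: SPARE (2+8=10). 10 + next roll (2) = 12. Cumulative: 85
Frame 10: OPEN. Sum of all frame-10 rolls (2+7) = 9. Cumulative: 94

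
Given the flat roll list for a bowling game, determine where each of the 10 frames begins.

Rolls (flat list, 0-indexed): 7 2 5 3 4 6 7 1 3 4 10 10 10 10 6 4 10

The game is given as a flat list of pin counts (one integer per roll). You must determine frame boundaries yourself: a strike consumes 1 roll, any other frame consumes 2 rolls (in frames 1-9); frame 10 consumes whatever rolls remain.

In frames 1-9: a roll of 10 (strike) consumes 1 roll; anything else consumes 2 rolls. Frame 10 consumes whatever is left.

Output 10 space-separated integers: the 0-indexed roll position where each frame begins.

Frame 1 starts at roll index 0: rolls=7,2 (sum=9), consumes 2 rolls
Frame 2 starts at roll index 2: rolls=5,3 (sum=8), consumes 2 rolls
Frame 3 starts at roll index 4: rolls=4,6 (sum=10), consumes 2 rolls
Frame 4 starts at roll index 6: rolls=7,1 (sum=8), consumes 2 rolls
Frame 5 starts at roll index 8: rolls=3,4 (sum=7), consumes 2 rolls
Frame 6 starts at roll index 10: roll=10 (strike), consumes 1 roll
Frame 7 starts at roll index 11: roll=10 (strike), consumes 1 roll
Frame 8 starts at roll index 12: roll=10 (strike), consumes 1 roll
Frame 9 starts at roll index 13: roll=10 (strike), consumes 1 roll
Frame 10 starts at roll index 14: 3 remaining rolls

Answer: 0 2 4 6 8 10 11 12 13 14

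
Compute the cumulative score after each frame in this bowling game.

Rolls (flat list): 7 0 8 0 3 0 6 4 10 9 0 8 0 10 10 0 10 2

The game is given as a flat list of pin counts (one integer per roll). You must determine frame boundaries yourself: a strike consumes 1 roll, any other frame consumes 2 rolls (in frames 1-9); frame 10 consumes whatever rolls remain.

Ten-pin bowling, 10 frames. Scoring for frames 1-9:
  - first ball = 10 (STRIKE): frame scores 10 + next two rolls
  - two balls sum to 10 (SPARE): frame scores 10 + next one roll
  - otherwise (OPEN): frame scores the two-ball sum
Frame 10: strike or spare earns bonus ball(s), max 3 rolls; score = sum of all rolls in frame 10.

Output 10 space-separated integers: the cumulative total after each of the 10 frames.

Answer: 7 15 18 38 57 66 74 94 114 126

Derivation:
Frame 1: OPEN (7+0=7). Cumulative: 7
Frame 2: OPEN (8+0=8). Cumulative: 15
Frame 3: OPEN (3+0=3). Cumulative: 18
Frame 4: SPARE (6+4=10). 10 + next roll (10) = 20. Cumulative: 38
Frame 5: STRIKE. 10 + next two rolls (9+0) = 19. Cumulative: 57
Frame 6: OPEN (9+0=9). Cumulative: 66
Frame 7: OPEN (8+0=8). Cumulative: 74
Frame 8: STRIKE. 10 + next two rolls (10+0) = 20. Cumulative: 94
Frame 9: STRIKE. 10 + next two rolls (0+10) = 20. Cumulative: 114
Frame 10: SPARE. Sum of all frame-10 rolls (0+10+2) = 12. Cumulative: 126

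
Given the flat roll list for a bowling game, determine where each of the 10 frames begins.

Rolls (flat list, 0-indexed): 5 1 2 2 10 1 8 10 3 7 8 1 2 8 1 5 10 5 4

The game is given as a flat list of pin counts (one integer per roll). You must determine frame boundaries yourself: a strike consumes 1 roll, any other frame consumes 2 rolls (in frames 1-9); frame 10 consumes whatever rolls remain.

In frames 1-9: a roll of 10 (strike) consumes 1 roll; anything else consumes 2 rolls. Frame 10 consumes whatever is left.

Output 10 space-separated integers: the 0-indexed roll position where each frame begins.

Answer: 0 2 4 5 7 8 10 12 14 16

Derivation:
Frame 1 starts at roll index 0: rolls=5,1 (sum=6), consumes 2 rolls
Frame 2 starts at roll index 2: rolls=2,2 (sum=4), consumes 2 rolls
Frame 3 starts at roll index 4: roll=10 (strike), consumes 1 roll
Frame 4 starts at roll index 5: rolls=1,8 (sum=9), consumes 2 rolls
Frame 5 starts at roll index 7: roll=10 (strike), consumes 1 roll
Frame 6 starts at roll index 8: rolls=3,7 (sum=10), consumes 2 rolls
Frame 7 starts at roll index 10: rolls=8,1 (sum=9), consumes 2 rolls
Frame 8 starts at roll index 12: rolls=2,8 (sum=10), consumes 2 rolls
Frame 9 starts at roll index 14: rolls=1,5 (sum=6), consumes 2 rolls
Frame 10 starts at roll index 16: 3 remaining rolls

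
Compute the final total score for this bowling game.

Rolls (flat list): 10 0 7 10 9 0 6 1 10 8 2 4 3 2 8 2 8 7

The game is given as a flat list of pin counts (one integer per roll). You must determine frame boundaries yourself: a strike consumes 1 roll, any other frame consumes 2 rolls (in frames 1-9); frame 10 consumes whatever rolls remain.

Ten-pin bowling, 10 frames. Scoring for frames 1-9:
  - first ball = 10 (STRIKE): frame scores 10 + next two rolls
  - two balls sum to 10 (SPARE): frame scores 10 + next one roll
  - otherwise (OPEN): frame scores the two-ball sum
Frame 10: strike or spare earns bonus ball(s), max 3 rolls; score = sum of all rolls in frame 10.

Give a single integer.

Answer: 129

Derivation:
Frame 1: STRIKE. 10 + next two rolls (0+7) = 17. Cumulative: 17
Frame 2: OPEN (0+7=7). Cumulative: 24
Frame 3: STRIKE. 10 + next two rolls (9+0) = 19. Cumulative: 43
Frame 4: OPEN (9+0=9). Cumulative: 52
Frame 5: OPEN (6+1=7). Cumulative: 59
Frame 6: STRIKE. 10 + next two rolls (8+2) = 20. Cumulative: 79
Frame 7: SPARE (8+2=10). 10 + next roll (4) = 14. Cumulative: 93
Frame 8: OPEN (4+3=7). Cumulative: 100
Frame 9: SPARE (2+8=10). 10 + next roll (2) = 12. Cumulative: 112
Frame 10: SPARE. Sum of all frame-10 rolls (2+8+7) = 17. Cumulative: 129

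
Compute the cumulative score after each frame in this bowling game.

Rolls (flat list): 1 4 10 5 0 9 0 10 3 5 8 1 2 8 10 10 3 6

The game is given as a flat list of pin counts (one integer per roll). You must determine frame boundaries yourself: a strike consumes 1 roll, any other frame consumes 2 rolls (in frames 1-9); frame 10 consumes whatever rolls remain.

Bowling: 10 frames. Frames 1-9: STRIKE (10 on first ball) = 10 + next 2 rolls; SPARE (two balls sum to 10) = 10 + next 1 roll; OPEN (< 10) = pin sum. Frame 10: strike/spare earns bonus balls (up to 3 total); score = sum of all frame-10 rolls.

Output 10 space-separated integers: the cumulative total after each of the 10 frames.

Frame 1: OPEN (1+4=5). Cumulative: 5
Frame 2: STRIKE. 10 + next two rolls (5+0) = 15. Cumulative: 20
Frame 3: OPEN (5+0=5). Cumulative: 25
Frame 4: OPEN (9+0=9). Cumulative: 34
Frame 5: STRIKE. 10 + next two rolls (3+5) = 18. Cumulative: 52
Frame 6: OPEN (3+5=8). Cumulative: 60
Frame 7: OPEN (8+1=9). Cumulative: 69
Frame 8: SPARE (2+8=10). 10 + next roll (10) = 20. Cumulative: 89
Frame 9: STRIKE. 10 + next two rolls (10+3) = 23. Cumulative: 112
Frame 10: STRIKE. Sum of all frame-10 rolls (10+3+6) = 19. Cumulative: 131

Answer: 5 20 25 34 52 60 69 89 112 131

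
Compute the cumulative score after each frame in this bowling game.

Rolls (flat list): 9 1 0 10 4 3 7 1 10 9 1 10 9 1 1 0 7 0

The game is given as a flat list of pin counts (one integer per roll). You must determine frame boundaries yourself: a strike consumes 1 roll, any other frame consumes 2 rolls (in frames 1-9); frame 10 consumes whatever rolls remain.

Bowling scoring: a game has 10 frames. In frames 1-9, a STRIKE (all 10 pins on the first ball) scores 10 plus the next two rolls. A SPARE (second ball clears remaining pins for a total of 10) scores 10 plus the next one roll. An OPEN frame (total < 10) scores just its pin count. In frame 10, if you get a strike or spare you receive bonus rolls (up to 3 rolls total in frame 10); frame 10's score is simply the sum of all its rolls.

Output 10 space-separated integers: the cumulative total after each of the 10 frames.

Answer: 10 24 31 39 59 79 99 110 111 118

Derivation:
Frame 1: SPARE (9+1=10). 10 + next roll (0) = 10. Cumulative: 10
Frame 2: SPARE (0+10=10). 10 + next roll (4) = 14. Cumulative: 24
Frame 3: OPEN (4+3=7). Cumulative: 31
Frame 4: OPEN (7+1=8). Cumulative: 39
Frame 5: STRIKE. 10 + next two rolls (9+1) = 20. Cumulative: 59
Frame 6: SPARE (9+1=10). 10 + next roll (10) = 20. Cumulative: 79
Frame 7: STRIKE. 10 + next two rolls (9+1) = 20. Cumulative: 99
Frame 8: SPARE (9+1=10). 10 + next roll (1) = 11. Cumulative: 110
Frame 9: OPEN (1+0=1). Cumulative: 111
Frame 10: OPEN. Sum of all frame-10 rolls (7+0) = 7. Cumulative: 118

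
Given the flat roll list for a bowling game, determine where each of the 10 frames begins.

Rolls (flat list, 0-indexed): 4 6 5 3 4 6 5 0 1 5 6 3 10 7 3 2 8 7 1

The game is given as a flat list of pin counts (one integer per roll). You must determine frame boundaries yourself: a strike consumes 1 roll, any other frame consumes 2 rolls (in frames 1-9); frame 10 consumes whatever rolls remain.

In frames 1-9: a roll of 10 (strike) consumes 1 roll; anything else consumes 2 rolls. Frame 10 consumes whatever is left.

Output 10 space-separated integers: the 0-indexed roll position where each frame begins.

Answer: 0 2 4 6 8 10 12 13 15 17

Derivation:
Frame 1 starts at roll index 0: rolls=4,6 (sum=10), consumes 2 rolls
Frame 2 starts at roll index 2: rolls=5,3 (sum=8), consumes 2 rolls
Frame 3 starts at roll index 4: rolls=4,6 (sum=10), consumes 2 rolls
Frame 4 starts at roll index 6: rolls=5,0 (sum=5), consumes 2 rolls
Frame 5 starts at roll index 8: rolls=1,5 (sum=6), consumes 2 rolls
Frame 6 starts at roll index 10: rolls=6,3 (sum=9), consumes 2 rolls
Frame 7 starts at roll index 12: roll=10 (strike), consumes 1 roll
Frame 8 starts at roll index 13: rolls=7,3 (sum=10), consumes 2 rolls
Frame 9 starts at roll index 15: rolls=2,8 (sum=10), consumes 2 rolls
Frame 10 starts at roll index 17: 2 remaining rolls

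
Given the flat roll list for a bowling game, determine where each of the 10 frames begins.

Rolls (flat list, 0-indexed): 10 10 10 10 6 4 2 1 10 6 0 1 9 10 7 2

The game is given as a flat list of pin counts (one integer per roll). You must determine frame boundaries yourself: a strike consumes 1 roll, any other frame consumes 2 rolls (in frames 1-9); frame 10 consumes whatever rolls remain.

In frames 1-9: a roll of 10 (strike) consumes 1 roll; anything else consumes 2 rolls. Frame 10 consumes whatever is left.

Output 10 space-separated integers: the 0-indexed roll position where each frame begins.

Answer: 0 1 2 3 4 6 8 9 11 13

Derivation:
Frame 1 starts at roll index 0: roll=10 (strike), consumes 1 roll
Frame 2 starts at roll index 1: roll=10 (strike), consumes 1 roll
Frame 3 starts at roll index 2: roll=10 (strike), consumes 1 roll
Frame 4 starts at roll index 3: roll=10 (strike), consumes 1 roll
Frame 5 starts at roll index 4: rolls=6,4 (sum=10), consumes 2 rolls
Frame 6 starts at roll index 6: rolls=2,1 (sum=3), consumes 2 rolls
Frame 7 starts at roll index 8: roll=10 (strike), consumes 1 roll
Frame 8 starts at roll index 9: rolls=6,0 (sum=6), consumes 2 rolls
Frame 9 starts at roll index 11: rolls=1,9 (sum=10), consumes 2 rolls
Frame 10 starts at roll index 13: 3 remaining rolls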